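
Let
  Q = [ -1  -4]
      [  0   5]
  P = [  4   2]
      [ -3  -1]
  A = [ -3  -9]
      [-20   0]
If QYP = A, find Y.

Left-multiply by Q⁻¹ and right-multiply by P⁻¹: Y = Q⁻¹AP⁻¹.
Q has determinant -5; Q⁻¹ = [[-1, -4/5], [0, 1/5]].
P has determinant 2; P⁻¹ = [[-1/2, -1], [3/2, 2]].
Q⁻¹A = [[19, 9], [-4, 0]].
Y = (Q⁻¹A)P⁻¹ = [[4, -1], [2, 4]].

Y = [[4, -1], [2, 4]]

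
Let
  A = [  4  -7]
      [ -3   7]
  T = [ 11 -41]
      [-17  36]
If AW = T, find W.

W = [[-6, -5], [-5, 3]]

A is on the left of W, so left-multiply by A⁻¹: W = A⁻¹T.
A has determinant 7; A⁻¹ = [[1, 1], [3/7, 4/7]].
W = A⁻¹T = [[1, 1], [3/7, 4/7]] · [[11, -41], [-17, 36]] = [[-6, -5], [-5, 3]].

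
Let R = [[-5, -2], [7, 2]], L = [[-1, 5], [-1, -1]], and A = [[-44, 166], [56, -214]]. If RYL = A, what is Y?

Left-multiply by R⁻¹ and right-multiply by L⁻¹: Y = R⁻¹AL⁻¹.
R has determinant 4; R⁻¹ = [[1/2, 1/2], [-7/4, -5/4]].
det L = 6; the adjugate gives L⁻¹ = [[-1/6, -5/6], [1/6, -1/6]].
R⁻¹A = [[6, -24], [7, -23]].
Y = (R⁻¹A)L⁻¹ = [[-5, -1], [-5, -2]].

Y = [[-5, -1], [-5, -2]]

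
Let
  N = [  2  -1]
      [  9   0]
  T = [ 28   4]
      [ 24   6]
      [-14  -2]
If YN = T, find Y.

N is on the right of Y, so right-multiply by N⁻¹: Y = TN⁻¹.
N has determinant 9; N⁻¹ = [[0, 1/9], [-1, 2/9]].
Y = TN⁻¹ = [[28, 4], [24, 6], [-14, -2]] · [[0, 1/9], [-1, 2/9]] = [[-4, 4], [-6, 4], [2, -2]].

Y = [[-4, 4], [-6, 4], [2, -2]]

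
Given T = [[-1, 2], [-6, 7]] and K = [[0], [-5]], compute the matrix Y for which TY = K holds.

Since T multiplies Y on the left, Y = T⁻¹K.
T has determinant 5; T⁻¹ = [[7/5, -2/5], [6/5, -1/5]].
Y = T⁻¹K = [[7/5, -2/5], [6/5, -1/5]] · [[0], [-5]] = [[2], [1]].

Y = [[2], [1]]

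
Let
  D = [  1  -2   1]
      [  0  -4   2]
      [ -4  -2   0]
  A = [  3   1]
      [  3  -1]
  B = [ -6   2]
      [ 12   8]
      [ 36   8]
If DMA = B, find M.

Left-multiply by D⁻¹ and right-multiply by A⁻¹: M = D⁻¹BA⁻¹.
det D = 4; the adjugate gives D⁻¹ = [[1, -1/2, 0], [-2, 1, -1/2], [-4, 5/2, -1]].
det A = -6; the adjugate gives A⁻¹ = [[1/6, 1/6], [1/2, -1/2]].
D⁻¹B = [[-12, -2], [6, 0], [18, 4]].
M = (D⁻¹B)A⁻¹ = [[-3, -1], [1, 1], [5, 1]].

M = [[-3, -1], [1, 1], [5, 1]]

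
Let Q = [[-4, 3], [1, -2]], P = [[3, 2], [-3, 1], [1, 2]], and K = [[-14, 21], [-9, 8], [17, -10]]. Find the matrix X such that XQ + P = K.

X = [[3, -5], [1, -2], [-4, 0]]

XQ = K − P = [[-17, 19], [-6, 7], [16, -12]].
Since Q sits to the right of X, X = (K − P)Q⁻¹.
Q has determinant 5; Q⁻¹ = [[-2/5, -3/5], [-1/5, -4/5]].
X = (K − P)Q⁻¹ = [[3, -5], [1, -2], [-4, 0]].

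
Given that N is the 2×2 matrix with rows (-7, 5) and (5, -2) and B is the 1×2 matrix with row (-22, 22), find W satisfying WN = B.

Right-multiplying both sides by N⁻¹ gives W = BN⁻¹.
det N = -11; the adjugate gives N⁻¹ = [[2/11, 5/11], [5/11, 7/11]].
W = BN⁻¹ = [[-22, 22]] · [[2/11, 5/11], [5/11, 7/11]] = [[6, 4]].

W = [[6, 4]]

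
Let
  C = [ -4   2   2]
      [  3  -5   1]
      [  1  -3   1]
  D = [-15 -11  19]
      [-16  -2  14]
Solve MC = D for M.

M = [[6, 1, 6], [5, 0, 4]]

Since C sits to the right of M, M = DC⁻¹.
det C = -4; the adjugate gives C⁻¹ = [[1/2, 2, -3], [1/2, 3/2, -5/2], [1, 5/2, -7/2]].
M = DC⁻¹ = [[-15, -11, 19], [-16, -2, 14]] · [[1/2, 2, -3], [1/2, 3/2, -5/2], [1, 5/2, -7/2]] = [[6, 1, 6], [5, 0, 4]].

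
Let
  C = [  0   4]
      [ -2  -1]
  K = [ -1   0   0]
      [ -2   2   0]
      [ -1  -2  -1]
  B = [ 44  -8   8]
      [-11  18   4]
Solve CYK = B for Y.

Y = [[-1, -1, 3], [-3, -3, -2]]

Left-multiply by C⁻¹ and right-multiply by K⁻¹: Y = C⁻¹BK⁻¹.
det C = 8; the adjugate gives C⁻¹ = [[-1/8, -1/2], [1/4, 0]].
det K = 2; the adjugate gives K⁻¹ = [[-1, 0, 0], [-1, 1/2, 0], [3, -1, -1]].
C⁻¹B = [[0, -8, -3], [11, -2, 2]].
Y = (C⁻¹B)K⁻¹ = [[-1, -1, 3], [-3, -3, -2]].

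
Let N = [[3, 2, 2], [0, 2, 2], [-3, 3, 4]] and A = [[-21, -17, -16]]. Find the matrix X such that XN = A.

Since N sits to the right of X, X = AN⁻¹.
det N = 6; the adjugate gives N⁻¹ = [[1/3, -1/3, 0], [-1, 3, -1], [1, -5/2, 1]].
X = AN⁻¹ = [[-21, -17, -16]] · [[1/3, -1/3, 0], [-1, 3, -1], [1, -5/2, 1]] = [[-6, -4, 1]].

X = [[-6, -4, 1]]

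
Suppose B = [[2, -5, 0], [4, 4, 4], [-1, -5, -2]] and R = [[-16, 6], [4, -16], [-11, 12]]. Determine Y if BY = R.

Y = [[-3, -2], [2, -2], [2, 0]]

Since B multiplies Y on the left, Y = B⁻¹R.
det B = 4; the adjugate gives B⁻¹ = [[3, -5/2, -5], [1, -1, -2], [-4, 15/4, 7]].
Y = B⁻¹R = [[3, -5/2, -5], [1, -1, -2], [-4, 15/4, 7]] · [[-16, 6], [4, -16], [-11, 12]] = [[-3, -2], [2, -2], [2, 0]].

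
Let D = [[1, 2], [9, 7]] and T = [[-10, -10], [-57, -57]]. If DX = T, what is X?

Since D multiplies X on the left, X = D⁻¹T.
D has determinant -11; D⁻¹ = [[-7/11, 2/11], [9/11, -1/11]].
X = D⁻¹T = [[-7/11, 2/11], [9/11, -1/11]] · [[-10, -10], [-57, -57]] = [[-4, -4], [-3, -3]].

X = [[-4, -4], [-3, -3]]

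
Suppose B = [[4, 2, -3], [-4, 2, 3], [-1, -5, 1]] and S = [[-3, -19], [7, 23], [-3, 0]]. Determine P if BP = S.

Since B multiplies P on the left, P = B⁻¹S.
det B = 4; the adjugate gives B⁻¹ = [[17/4, 13/4, 3], [1/4, 1/4, 0], [11/2, 9/2, 4]].
P = B⁻¹S = [[17/4, 13/4, 3], [1/4, 1/4, 0], [11/2, 9/2, 4]] · [[-3, -19], [7, 23], [-3, 0]] = [[1, -6], [1, 1], [3, -1]].

P = [[1, -6], [1, 1], [3, -1]]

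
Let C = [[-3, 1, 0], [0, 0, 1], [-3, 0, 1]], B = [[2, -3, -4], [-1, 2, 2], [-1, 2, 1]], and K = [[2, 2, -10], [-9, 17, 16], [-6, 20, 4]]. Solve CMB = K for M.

Left-multiply by C⁻¹ and right-multiply by B⁻¹: M = C⁻¹KB⁻¹.
det C = -3; the adjugate gives C⁻¹ = [[0, 1/3, -1/3], [1, 1, -1], [0, 1, 0]].
det B = -1, so B⁻¹ = [[2, 5, -2], [1, 2, 0], [0, 1, -1]].
C⁻¹K = [[-1, -1, 4], [-1, -1, 2], [-9, 17, 16]].
M = (C⁻¹K)B⁻¹ = [[-3, -3, -2], [-3, -5, 0], [-1, 5, 2]].

M = [[-3, -3, -2], [-3, -5, 0], [-1, 5, 2]]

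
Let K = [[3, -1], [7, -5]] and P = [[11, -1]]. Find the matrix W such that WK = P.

W = [[6, -1]]

K is on the right of W, so right-multiply by K⁻¹: W = PK⁻¹.
K has determinant -8; K⁻¹ = [[5/8, -1/8], [7/8, -3/8]].
W = PK⁻¹ = [[11, -1]] · [[5/8, -1/8], [7/8, -3/8]] = [[6, -1]].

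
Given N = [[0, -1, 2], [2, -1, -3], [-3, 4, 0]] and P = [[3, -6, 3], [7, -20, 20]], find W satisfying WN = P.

Since N sits to the right of W, W = PN⁻¹.
det N = 1, so N⁻¹ = [[12, 8, 5], [9, 6, 4], [5, 3, 2]].
W = PN⁻¹ = [[3, -6, 3], [7, -20, 20]] · [[12, 8, 5], [9, 6, 4], [5, 3, 2]] = [[-3, -3, -3], [4, -4, -5]].

W = [[-3, -3, -3], [4, -4, -5]]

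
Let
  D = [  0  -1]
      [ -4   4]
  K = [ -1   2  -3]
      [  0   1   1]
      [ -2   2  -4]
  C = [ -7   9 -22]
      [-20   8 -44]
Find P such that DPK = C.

P = D⁻¹CK⁻¹ (apply D⁻¹ on the left and K⁻¹ on the right).
D has determinant -4; D⁻¹ = [[-1, -1/4], [-1, 0]].
det K = -4; the adjugate gives K⁻¹ = [[3/2, -1/2, -5/4], [1/2, 1/2, -1/4], [-1/2, 1/2, 1/4]].
D⁻¹C = [[12, -11, 33], [7, -9, 22]].
P = (D⁻¹C)K⁻¹ = [[-4, 5, -4], [-5, 3, -1]].

P = [[-4, 5, -4], [-5, 3, -1]]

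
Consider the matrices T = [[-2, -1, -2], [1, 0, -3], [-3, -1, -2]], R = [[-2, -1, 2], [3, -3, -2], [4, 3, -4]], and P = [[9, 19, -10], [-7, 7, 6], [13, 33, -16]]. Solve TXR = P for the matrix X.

X = [[-1, 2, -3], [-2, -5, 2], [-5, 1, -3]]

X = T⁻¹PR⁻¹ (apply T⁻¹ on the left and R⁻¹ on the right).
det T = -3; the adjugate gives T⁻¹ = [[1, 0, -1], [-11/3, 2/3, 8/3], [1/3, -1/3, -1/3]].
R has determinant 2; R⁻¹ = [[9, 1, 4], [2, 0, 1], [21/2, 1, 9/2]].
T⁻¹P = [[-4, -14, 6], [-3, 23, -2], [1, -7, 0]].
X = (T⁻¹P)R⁻¹ = [[-1, 2, -3], [-2, -5, 2], [-5, 1, -3]].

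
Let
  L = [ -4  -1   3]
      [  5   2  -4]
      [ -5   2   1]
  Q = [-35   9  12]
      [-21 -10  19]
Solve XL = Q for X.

Right-multiplying both sides by L⁻¹ gives X = QL⁻¹.
L has determinant 5; L⁻¹ = [[2, 7/5, -2/5], [3, 11/5, -1/5], [4, 13/5, -3/5]].
X = QL⁻¹ = [[-35, 9, 12], [-21, -10, 19]] · [[2, 7/5, -2/5], [3, 11/5, -1/5], [4, 13/5, -3/5]] = [[5, 2, 5], [4, -2, -1]].

X = [[5, 2, 5], [4, -2, -1]]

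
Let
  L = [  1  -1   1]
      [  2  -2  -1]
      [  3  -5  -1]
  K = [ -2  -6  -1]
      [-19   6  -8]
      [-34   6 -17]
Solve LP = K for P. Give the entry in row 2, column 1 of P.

Left-multiplying both sides by L⁻¹ gives P = L⁻¹K.
det L = -6; the adjugate gives L⁻¹ = [[1/2, 1, -1/2], [1/6, 2/3, -1/2], [2/3, -1/3, 0]].
P = L⁻¹K = [[1/2, 1, -1/2], [1/6, 2/3, -1/2], [2/3, -1/3, 0]] · [[-2, -6, -1], [-19, 6, -8], [-34, 6, -17]] = [[-3, 0, 0], [4, 0, 3], [5, -6, 2]].

4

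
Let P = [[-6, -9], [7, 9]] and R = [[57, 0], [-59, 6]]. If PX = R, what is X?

P is on the left of X, so left-multiply by P⁻¹: X = P⁻¹R.
P has determinant 9; P⁻¹ = [[1, 1], [-7/9, -2/3]].
X = P⁻¹R = [[1, 1], [-7/9, -2/3]] · [[57, 0], [-59, 6]] = [[-2, 6], [-5, -4]].

X = [[-2, 6], [-5, -4]]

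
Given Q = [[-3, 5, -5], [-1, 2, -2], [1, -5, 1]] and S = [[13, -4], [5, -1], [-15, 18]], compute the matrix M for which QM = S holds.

M = [[-1, 3], [3, -4], [1, -5]]

Q is on the left of M, so left-multiply by Q⁻¹: M = Q⁻¹S.
det Q = 4, so Q⁻¹ = [[-2, 5, 0], [-1/4, 1/2, -1/4], [3/4, -5/2, -1/4]].
M = Q⁻¹S = [[-2, 5, 0], [-1/4, 1/2, -1/4], [3/4, -5/2, -1/4]] · [[13, -4], [5, -1], [-15, 18]] = [[-1, 3], [3, -4], [1, -5]].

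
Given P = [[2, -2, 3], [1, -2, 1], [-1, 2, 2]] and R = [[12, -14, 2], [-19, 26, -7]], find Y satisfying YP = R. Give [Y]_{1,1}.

Right-multiplying both sides by P⁻¹ gives Y = RP⁻¹.
P has determinant -6; P⁻¹ = [[1, -5/3, -2/3], [1/2, -7/6, -1/6], [0, 1/3, 1/3]].
Y = RP⁻¹ = [[12, -14, 2], [-19, 26, -7]] · [[1, -5/3, -2/3], [1/2, -7/6, -1/6], [0, 1/3, 1/3]] = [[5, -3, -5], [-6, -1, 6]].

5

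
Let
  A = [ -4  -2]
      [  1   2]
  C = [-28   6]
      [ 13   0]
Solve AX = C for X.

X = [[5, -2], [4, 1]]

Since A multiplies X on the left, X = A⁻¹C.
A has determinant -6; A⁻¹ = [[-1/3, -1/3], [1/6, 2/3]].
X = A⁻¹C = [[-1/3, -1/3], [1/6, 2/3]] · [[-28, 6], [13, 0]] = [[5, -2], [4, 1]].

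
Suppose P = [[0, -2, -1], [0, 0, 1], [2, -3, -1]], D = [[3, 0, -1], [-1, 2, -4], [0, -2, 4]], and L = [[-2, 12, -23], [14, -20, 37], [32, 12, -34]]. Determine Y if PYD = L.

Isolating Y: multiply by P⁻¹ from the left and D⁻¹ from the right, so Y = P⁻¹LD⁻¹.
det P = -4, so P⁻¹ = [[-3/4, -1/4, 1/2], [-1/2, -1/2, 0], [0, 1, 0]].
det D = -2, so D⁻¹ = [[0, -1, -1], [-2, -6, -13/2], [-1, -3, -3]].
P⁻¹L = [[14, 2, -9], [-6, 4, -7], [14, -20, 37]].
Y = (P⁻¹L)D⁻¹ = [[5, 1, 0], [-1, 3, 1], [3, -5, 5]].

Y = [[5, 1, 0], [-1, 3, 1], [3, -5, 5]]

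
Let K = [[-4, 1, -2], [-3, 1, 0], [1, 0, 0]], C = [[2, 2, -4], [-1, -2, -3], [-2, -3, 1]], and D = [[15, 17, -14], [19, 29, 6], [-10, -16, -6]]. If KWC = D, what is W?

Left-multiply by K⁻¹ and right-multiply by C⁻¹: W = K⁻¹DC⁻¹.
det K = 2, so K⁻¹ = [[0, 0, 1], [0, 1, 3], [-1/2, 1/2, -1/2]].
C has determinant -4; C⁻¹ = [[11/4, -5/2, 7/2], [-7/4, 3/2, -5/2], [1/4, -1/2, 1/2]].
K⁻¹D = [[-10, -16, -6], [-11, -19, -12], [7, 14, 13]].
W = (K⁻¹D)C⁻¹ = [[-1, 4, 2], [0, 5, 3], [-2, -3, -4]].

W = [[-1, 4, 2], [0, 5, 3], [-2, -3, -4]]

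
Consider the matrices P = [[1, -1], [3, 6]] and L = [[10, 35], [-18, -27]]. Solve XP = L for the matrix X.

X = [[-5, 5], [-3, -5]]

Since P sits to the right of X, X = LP⁻¹.
det P = 9; the adjugate gives P⁻¹ = [[2/3, 1/9], [-1/3, 1/9]].
X = LP⁻¹ = [[10, 35], [-18, -27]] · [[2/3, 1/9], [-1/3, 1/9]] = [[-5, 5], [-3, -5]].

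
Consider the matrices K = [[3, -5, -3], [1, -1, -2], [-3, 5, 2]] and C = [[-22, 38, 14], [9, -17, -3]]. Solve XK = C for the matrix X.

Since K sits to the right of X, X = CK⁻¹.
det K = -2; the adjugate gives K⁻¹ = [[-4, 5/2, -7/2], [-2, 3/2, -3/2], [-1, 0, -1]].
X = CK⁻¹ = [[-22, 38, 14], [9, -17, -3]] · [[-4, 5/2, -7/2], [-2, 3/2, -3/2], [-1, 0, -1]] = [[-2, 2, 6], [1, -3, -3]].

X = [[-2, 2, 6], [1, -3, -3]]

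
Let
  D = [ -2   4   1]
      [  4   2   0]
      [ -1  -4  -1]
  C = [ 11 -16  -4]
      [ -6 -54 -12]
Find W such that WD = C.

Right-multiplying both sides by D⁻¹ gives W = CD⁻¹.
det D = 6, so D⁻¹ = [[-1/3, 0, -1/3], [2/3, 1/2, 2/3], [-7/3, -2, -10/3]].
W = CD⁻¹ = [[11, -16, -4], [-6, -54, -12]] · [[-1/3, 0, -1/3], [2/3, 1/2, 2/3], [-7/3, -2, -10/3]] = [[-5, 0, -1], [-6, -3, 6]].

W = [[-5, 0, -1], [-6, -3, 6]]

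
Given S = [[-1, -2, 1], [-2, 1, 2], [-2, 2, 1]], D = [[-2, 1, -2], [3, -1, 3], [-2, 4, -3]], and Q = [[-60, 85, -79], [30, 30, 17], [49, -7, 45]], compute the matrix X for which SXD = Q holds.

X = [[1, 1, -5], [-4, 4, -5], [-2, 5, 4]]

Isolating X: multiply by S⁻¹ from the left and D⁻¹ from the right, so X = S⁻¹QD⁻¹.
det S = 5; the adjugate gives S⁻¹ = [[-3/5, 4/5, -1], [-2/5, 1/5, 0], [-2/5, 6/5, -1]].
det D = 1, so D⁻¹ = [[-9, -5, 1], [3, 2, 0], [10, 6, -1]].
S⁻¹Q = [[11, -20, 16], [30, -28, 35], [11, 9, 7]].
X = (S⁻¹Q)D⁻¹ = [[1, 1, -5], [-4, 4, -5], [-2, 5, 4]].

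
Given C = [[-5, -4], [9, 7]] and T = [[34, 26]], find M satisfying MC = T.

M = [[4, 6]]

Right-multiplying both sides by C⁻¹ gives M = TC⁻¹.
C has determinant 1; C⁻¹ = [[7, 4], [-9, -5]].
M = TC⁻¹ = [[34, 26]] · [[7, 4], [-9, -5]] = [[4, 6]].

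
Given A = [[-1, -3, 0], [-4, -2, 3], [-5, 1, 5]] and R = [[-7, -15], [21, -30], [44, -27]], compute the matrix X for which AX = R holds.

Since A multiplies X on the left, X = A⁻¹R.
det A = -2, so A⁻¹ = [[13/2, -15/2, 9/2], [-5/2, 5/2, -3/2], [7, -8, 5]].
X = A⁻¹R = [[13/2, -15/2, 9/2], [-5/2, 5/2, -3/2], [7, -8, 5]] · [[-7, -15], [21, -30], [44, -27]] = [[-5, 6], [4, 3], [3, 0]].

X = [[-5, 6], [4, 3], [3, 0]]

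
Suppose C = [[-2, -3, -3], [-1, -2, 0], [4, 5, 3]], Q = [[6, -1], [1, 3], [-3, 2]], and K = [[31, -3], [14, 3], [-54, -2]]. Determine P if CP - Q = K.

P = [[-5, 2], [-5, -4], [-4, 4]]

CP = K + Q = [[37, -4], [15, 6], [-57, 0]].
Since C multiplies P on the left, P = C⁻¹(K + Q).
det C = -6, so C⁻¹ = [[1, 1, 1], [-1/2, -1, -1/2], [-1/2, 1/3, -1/6]].
P = C⁻¹(K + Q) = [[-5, 2], [-5, -4], [-4, 4]].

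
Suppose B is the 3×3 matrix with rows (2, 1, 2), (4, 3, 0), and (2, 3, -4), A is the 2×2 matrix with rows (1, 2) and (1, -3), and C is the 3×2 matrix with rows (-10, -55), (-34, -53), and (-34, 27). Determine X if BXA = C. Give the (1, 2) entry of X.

0

Left-multiply by B⁻¹ and right-multiply by A⁻¹: X = B⁻¹CA⁻¹.
det B = 4; the adjugate gives B⁻¹ = [[-3, 5/2, -3/2], [4, -3, 2], [3/2, -1, 1/2]].
A has determinant -5; A⁻¹ = [[3/5, 2/5], [1/5, -1/5]].
B⁻¹C = [[-4, -8], [-6, -7], [2, -16]].
X = (B⁻¹C)A⁻¹ = [[-4, 0], [-5, -1], [-2, 4]].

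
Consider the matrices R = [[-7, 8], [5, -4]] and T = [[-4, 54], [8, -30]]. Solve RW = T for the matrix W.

W = [[4, -2], [3, 5]]

Since R multiplies W on the left, W = R⁻¹T.
det R = -12, so R⁻¹ = [[1/3, 2/3], [5/12, 7/12]].
W = R⁻¹T = [[1/3, 2/3], [5/12, 7/12]] · [[-4, 54], [8, -30]] = [[4, -2], [3, 5]].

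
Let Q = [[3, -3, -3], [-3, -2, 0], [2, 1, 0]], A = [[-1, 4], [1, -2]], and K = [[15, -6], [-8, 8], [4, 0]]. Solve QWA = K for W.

W = [[4, 4], [-4, 0], [4, -5]]

W = Q⁻¹KA⁻¹ (apply Q⁻¹ on the left and A⁻¹ on the right).
det Q = -3, so Q⁻¹ = [[0, 1, 2], [0, -2, -3], [-1/3, 3, 5]].
det A = -2; the adjugate gives A⁻¹ = [[1, 2], [1/2, 1/2]].
Q⁻¹K = [[0, 8], [4, -16], [-9, 26]].
W = (Q⁻¹K)A⁻¹ = [[4, 4], [-4, 0], [4, -5]].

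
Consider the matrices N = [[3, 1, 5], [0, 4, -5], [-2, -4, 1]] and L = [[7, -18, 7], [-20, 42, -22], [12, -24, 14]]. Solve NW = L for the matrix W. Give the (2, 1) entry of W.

Left-multiplying both sides by N⁻¹ gives W = N⁻¹L.
det N = 2; the adjugate gives N⁻¹ = [[-8, -21/2, -25/2], [5, 13/2, 15/2], [4, 5, 6]].
W = N⁻¹L = [[-8, -21/2, -25/2], [5, 13/2, 15/2], [4, 5, 6]] · [[7, -18, 7], [-20, 42, -22], [12, -24, 14]] = [[4, 3, 0], [-5, 3, -3], [0, -6, 2]].

-5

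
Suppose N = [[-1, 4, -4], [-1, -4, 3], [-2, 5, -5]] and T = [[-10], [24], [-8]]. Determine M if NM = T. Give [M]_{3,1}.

-2

Left-multiplying both sides by N⁻¹ gives M = N⁻¹T.
det N = 3, so N⁻¹ = [[5/3, 0, -4/3], [-11/3, -1, 7/3], [-13/3, -1, 8/3]].
M = N⁻¹T = [[5/3, 0, -4/3], [-11/3, -1, 7/3], [-13/3, -1, 8/3]] · [[-10], [24], [-8]] = [[-6], [-6], [-2]].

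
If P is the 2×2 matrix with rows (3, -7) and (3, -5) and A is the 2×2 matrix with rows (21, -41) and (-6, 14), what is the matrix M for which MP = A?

M = [[3, 4], [-2, 0]]

Since P sits to the right of M, M = AP⁻¹.
det P = 6; the adjugate gives P⁻¹ = [[-5/6, 7/6], [-1/2, 1/2]].
M = AP⁻¹ = [[21, -41], [-6, 14]] · [[-5/6, 7/6], [-1/2, 1/2]] = [[3, 4], [-2, 0]].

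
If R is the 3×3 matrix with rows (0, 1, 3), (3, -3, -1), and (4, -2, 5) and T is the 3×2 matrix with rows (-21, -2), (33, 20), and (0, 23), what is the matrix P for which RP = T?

P = [[6, 2], [-3, -5], [-6, 1]]

Left-multiplying both sides by R⁻¹ gives P = R⁻¹T.
R has determinant -1; R⁻¹ = [[17, 11, -8], [19, 12, -9], [-6, -4, 3]].
P = R⁻¹T = [[17, 11, -8], [19, 12, -9], [-6, -4, 3]] · [[-21, -2], [33, 20], [0, 23]] = [[6, 2], [-3, -5], [-6, 1]].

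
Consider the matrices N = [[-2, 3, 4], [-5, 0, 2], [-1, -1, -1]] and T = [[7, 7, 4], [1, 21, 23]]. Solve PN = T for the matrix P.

Since N sits to the right of P, P = TN⁻¹.
det N = -5, so N⁻¹ = [[-2/5, 1/5, -6/5], [7/5, -6/5, 16/5], [-1, 1, -3]].
P = TN⁻¹ = [[7, 7, 4], [1, 21, 23]] · [[-2/5, 1/5, -6/5], [7/5, -6/5, 16/5], [-1, 1, -3]] = [[3, -3, 2], [6, -2, -3]].

P = [[3, -3, 2], [6, -2, -3]]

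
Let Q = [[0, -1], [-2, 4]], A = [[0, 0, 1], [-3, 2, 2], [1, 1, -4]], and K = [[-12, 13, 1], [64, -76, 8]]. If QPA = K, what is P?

P = [[2, 4, 4], [-3, -5, -3]]

Isolating P: multiply by Q⁻¹ from the left and A⁻¹ from the right, so P = Q⁻¹KA⁻¹.
det Q = -2, so Q⁻¹ = [[-2, -1/2], [-1, 0]].
det A = -5, so A⁻¹ = [[2, -1/5, 2/5], [2, 1/5, 3/5], [1, 0, 0]].
Q⁻¹K = [[-8, 12, -6], [12, -13, -1]].
P = (Q⁻¹K)A⁻¹ = [[2, 4, 4], [-3, -5, -3]].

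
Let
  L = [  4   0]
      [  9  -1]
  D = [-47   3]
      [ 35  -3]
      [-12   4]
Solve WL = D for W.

Since L sits to the right of W, W = DL⁻¹.
L has determinant -4; L⁻¹ = [[1/4, 0], [9/4, -1]].
W = DL⁻¹ = [[-47, 3], [35, -3], [-12, 4]] · [[1/4, 0], [9/4, -1]] = [[-5, -3], [2, 3], [6, -4]].

W = [[-5, -3], [2, 3], [6, -4]]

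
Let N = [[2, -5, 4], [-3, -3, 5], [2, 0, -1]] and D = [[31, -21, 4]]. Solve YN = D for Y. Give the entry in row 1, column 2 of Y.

-3

Since N sits to the right of Y, Y = DN⁻¹.
det N = -5, so N⁻¹ = [[-3/5, 1, 13/5], [-7/5, 2, 22/5], [-6/5, 2, 21/5]].
Y = DN⁻¹ = [[31, -21, 4]] · [[-3/5, 1, 13/5], [-7/5, 2, 22/5], [-6/5, 2, 21/5]] = [[6, -3, 5]].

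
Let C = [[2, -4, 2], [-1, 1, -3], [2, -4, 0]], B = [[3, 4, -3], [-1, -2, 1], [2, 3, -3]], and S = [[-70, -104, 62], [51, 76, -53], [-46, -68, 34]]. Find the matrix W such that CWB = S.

W = [[-3, 2, 2], [3, -3, -2], [-2, 2, -2]]

W = C⁻¹SB⁻¹ (apply C⁻¹ on the left and B⁻¹ on the right).
C has determinant 4; C⁻¹ = [[-3, -2, 5/2], [-3/2, -1, 1], [1/2, 0, -1/2]].
det B = 2, so B⁻¹ = [[3/2, 3/2, -1], [-1/2, -3/2, 0], [1/2, -1/2, -1]].
C⁻¹S = [[-7, -10, 5], [8, 12, -6], [-12, -18, 14]].
W = (C⁻¹S)B⁻¹ = [[-3, 2, 2], [3, -3, -2], [-2, 2, -2]].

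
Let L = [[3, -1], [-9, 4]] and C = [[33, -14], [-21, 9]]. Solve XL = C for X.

X = [[2, -3], [-1, 2]]

L is on the right of X, so right-multiply by L⁻¹: X = CL⁻¹.
det L = 3, so L⁻¹ = [[4/3, 1/3], [3, 1]].
X = CL⁻¹ = [[33, -14], [-21, 9]] · [[4/3, 1/3], [3, 1]] = [[2, -3], [-1, 2]].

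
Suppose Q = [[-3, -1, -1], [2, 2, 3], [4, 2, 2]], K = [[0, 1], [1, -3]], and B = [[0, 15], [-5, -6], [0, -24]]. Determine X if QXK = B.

X = [[-3, 0], [-3, 5], [-3, -5]]

X = Q⁻¹BK⁻¹ (apply Q⁻¹ on the left and K⁻¹ on the right).
Q has determinant 2; Q⁻¹ = [[-1, 0, -1/2], [4, -1, 7/2], [-2, 1, -2]].
det K = -1, so K⁻¹ = [[3, 1], [1, 0]].
Q⁻¹B = [[0, -3], [5, -18], [-5, 12]].
X = (Q⁻¹B)K⁻¹ = [[-3, 0], [-3, 5], [-3, -5]].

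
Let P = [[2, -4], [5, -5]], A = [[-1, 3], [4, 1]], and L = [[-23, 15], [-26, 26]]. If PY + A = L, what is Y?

PY = L − A = [[-22, 12], [-30, 25]].
Since P multiplies Y on the left, Y = P⁻¹(L − A).
det P = 10; the adjugate gives P⁻¹ = [[-1/2, 2/5], [-1/2, 1/5]].
Y = P⁻¹(L − A) = [[-1, 4], [5, -1]].

Y = [[-1, 4], [5, -1]]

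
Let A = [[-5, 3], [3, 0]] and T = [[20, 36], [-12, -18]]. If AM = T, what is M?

A is on the left of M, so left-multiply by A⁻¹: M = A⁻¹T.
det A = -9; the adjugate gives A⁻¹ = [[0, 1/3], [1/3, 5/9]].
M = A⁻¹T = [[0, 1/3], [1/3, 5/9]] · [[20, 36], [-12, -18]] = [[-4, -6], [0, 2]].

M = [[-4, -6], [0, 2]]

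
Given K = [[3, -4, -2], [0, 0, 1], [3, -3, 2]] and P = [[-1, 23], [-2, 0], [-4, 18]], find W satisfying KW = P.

W = [[5, 1], [5, -5], [-2, 0]]

Left-multiplying both sides by K⁻¹ gives W = K⁻¹P.
det K = -3, so K⁻¹ = [[-1, -14/3, 4/3], [-1, -4, 1], [0, 1, 0]].
W = K⁻¹P = [[-1, -14/3, 4/3], [-1, -4, 1], [0, 1, 0]] · [[-1, 23], [-2, 0], [-4, 18]] = [[5, 1], [5, -5], [-2, 0]].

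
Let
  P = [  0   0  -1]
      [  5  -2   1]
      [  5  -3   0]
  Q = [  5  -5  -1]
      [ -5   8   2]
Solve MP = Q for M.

M = [[-1, -2, 3], [3, 5, -6]]

P is on the right of M, so right-multiply by P⁻¹: M = QP⁻¹.
P has determinant 5; P⁻¹ = [[3/5, 3/5, -2/5], [1, 1, -1], [-1, 0, 0]].
M = QP⁻¹ = [[5, -5, -1], [-5, 8, 2]] · [[3/5, 3/5, -2/5], [1, 1, -1], [-1, 0, 0]] = [[-1, -2, 3], [3, 5, -6]].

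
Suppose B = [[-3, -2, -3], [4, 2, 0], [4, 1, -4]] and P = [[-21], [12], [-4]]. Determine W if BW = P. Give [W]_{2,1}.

0

Left-multiplying both sides by B⁻¹ gives W = B⁻¹P.
B has determinant 4; B⁻¹ = [[-2, -11/4, 3/2], [4, 6, -3], [-1, -5/4, 1/2]].
W = B⁻¹P = [[-2, -11/4, 3/2], [4, 6, -3], [-1, -5/4, 1/2]] · [[-21], [12], [-4]] = [[3], [0], [4]].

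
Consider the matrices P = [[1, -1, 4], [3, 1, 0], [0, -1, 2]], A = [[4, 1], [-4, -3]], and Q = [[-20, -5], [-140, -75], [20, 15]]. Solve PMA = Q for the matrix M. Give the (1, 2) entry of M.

5

Isolating M: multiply by P⁻¹ from the left and A⁻¹ from the right, so M = P⁻¹QA⁻¹.
det P = -4, so P⁻¹ = [[-1/2, 1/2, 1], [3/2, -1/2, -3], [3/4, -1/4, -1]].
det A = -8, so A⁻¹ = [[3/8, 1/8], [-1/2, -1/2]].
P⁻¹Q = [[-40, -20], [-20, -15], [0, 0]].
M = (P⁻¹Q)A⁻¹ = [[-5, 5], [0, 5], [0, 0]].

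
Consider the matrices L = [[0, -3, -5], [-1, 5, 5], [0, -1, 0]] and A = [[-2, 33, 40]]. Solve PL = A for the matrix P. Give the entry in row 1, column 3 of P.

Right-multiplying both sides by L⁻¹ gives P = AL⁻¹.
L has determinant -5; L⁻¹ = [[-1, -1, -2], [0, 0, -1], [-1/5, 0, 3/5]].
P = AL⁻¹ = [[-2, 33, 40]] · [[-1, -1, -2], [0, 0, -1], [-1/5, 0, 3/5]] = [[-6, 2, -5]].

-5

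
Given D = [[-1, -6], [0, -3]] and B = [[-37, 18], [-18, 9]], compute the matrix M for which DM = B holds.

D is on the left of M, so left-multiply by D⁻¹: M = D⁻¹B.
D has determinant 3; D⁻¹ = [[-1, 2], [0, -1/3]].
M = D⁻¹B = [[-1, 2], [0, -1/3]] · [[-37, 18], [-18, 9]] = [[1, 0], [6, -3]].

M = [[1, 0], [6, -3]]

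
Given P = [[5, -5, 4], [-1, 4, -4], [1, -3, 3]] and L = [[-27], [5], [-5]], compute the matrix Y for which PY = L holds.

P is on the left of Y, so left-multiply by P⁻¹: Y = P⁻¹L.
det P = 1; the adjugate gives P⁻¹ = [[0, 3, 4], [-1, 11, 16], [-1, 10, 15]].
Y = P⁻¹L = [[0, 3, 4], [-1, 11, 16], [-1, 10, 15]] · [[-27], [5], [-5]] = [[-5], [2], [2]].

Y = [[-5], [2], [2]]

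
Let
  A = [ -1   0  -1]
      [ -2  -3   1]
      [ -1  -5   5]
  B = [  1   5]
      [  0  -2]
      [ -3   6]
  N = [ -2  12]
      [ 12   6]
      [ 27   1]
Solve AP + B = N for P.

P = [[0, -5], [-3, 0], [3, -2]]

AP = N − B = [[-3, 7], [12, 8], [30, -5]].
A is on the left of P, so left-multiply by A⁻¹: P = A⁻¹(N − B).
A has determinant 3; A⁻¹ = [[-10/3, 5/3, -1], [3, -2, 1], [7/3, -5/3, 1]].
P = A⁻¹(N − B) = [[0, -5], [-3, 0], [3, -2]].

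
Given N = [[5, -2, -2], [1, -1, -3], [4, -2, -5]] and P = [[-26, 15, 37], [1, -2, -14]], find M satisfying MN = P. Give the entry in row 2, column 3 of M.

4

Since N sits to the right of M, M = PN⁻¹.
det N = 5; the adjugate gives N⁻¹ = [[-1/5, -6/5, 4/5], [-7/5, -17/5, 13/5], [2/5, 2/5, -3/5]].
M = PN⁻¹ = [[-26, 15, 37], [1, -2, -14]] · [[-1/5, -6/5, 4/5], [-7/5, -17/5, 13/5], [2/5, 2/5, -3/5]] = [[-1, -5, -4], [-3, 0, 4]].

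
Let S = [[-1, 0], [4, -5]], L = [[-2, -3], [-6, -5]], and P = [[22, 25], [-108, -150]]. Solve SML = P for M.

Isolating M: multiply by S⁻¹ from the left and L⁻¹ from the right, so M = S⁻¹PL⁻¹.
det S = 5; the adjugate gives S⁻¹ = [[-1, 0], [-4/5, -1/5]].
det L = -8; the adjugate gives L⁻¹ = [[5/8, -3/8], [-3/4, 1/4]].
S⁻¹P = [[-22, -25], [4, 10]].
M = (S⁻¹P)L⁻¹ = [[5, 2], [-5, 1]].

M = [[5, 2], [-5, 1]]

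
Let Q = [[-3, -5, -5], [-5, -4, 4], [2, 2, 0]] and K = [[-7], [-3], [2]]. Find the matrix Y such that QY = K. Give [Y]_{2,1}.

2

Since Q multiplies Y on the left, Y = Q⁻¹K.
Q has determinant -6; Q⁻¹ = [[4/3, 5/3, 20/3], [-4/3, -5/3, -37/6], [1/3, 2/3, 13/6]].
Y = Q⁻¹K = [[4/3, 5/3, 20/3], [-4/3, -5/3, -37/6], [1/3, 2/3, 13/6]] · [[-7], [-3], [2]] = [[-1], [2], [0]].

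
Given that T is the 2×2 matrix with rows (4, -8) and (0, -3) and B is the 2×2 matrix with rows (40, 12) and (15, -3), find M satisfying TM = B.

T is on the left of M, so left-multiply by T⁻¹: M = T⁻¹B.
det T = -12; the adjugate gives T⁻¹ = [[1/4, -2/3], [0, -1/3]].
M = T⁻¹B = [[1/4, -2/3], [0, -1/3]] · [[40, 12], [15, -3]] = [[0, 5], [-5, 1]].

M = [[0, 5], [-5, 1]]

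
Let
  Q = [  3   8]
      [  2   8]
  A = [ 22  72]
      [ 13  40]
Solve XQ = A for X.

Q is on the right of X, so right-multiply by Q⁻¹: X = AQ⁻¹.
det Q = 8, so Q⁻¹ = [[1, -1], [-1/4, 3/8]].
X = AQ⁻¹ = [[22, 72], [13, 40]] · [[1, -1], [-1/4, 3/8]] = [[4, 5], [3, 2]].

X = [[4, 5], [3, 2]]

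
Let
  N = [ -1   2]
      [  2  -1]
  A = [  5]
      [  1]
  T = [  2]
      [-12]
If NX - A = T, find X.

NX = T + A = [[7], [-11]].
Since N multiplies X on the left, X = N⁻¹(T + A).
det N = -3; the adjugate gives N⁻¹ = [[1/3, 2/3], [2/3, 1/3]].
X = N⁻¹(T + A) = [[-5], [1]].

X = [[-5], [1]]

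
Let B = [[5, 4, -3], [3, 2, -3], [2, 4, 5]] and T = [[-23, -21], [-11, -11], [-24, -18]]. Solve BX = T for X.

B is on the left of X, so left-multiply by B⁻¹: X = B⁻¹T.
det B = 2; the adjugate gives B⁻¹ = [[11, -16, -3], [-21/2, 31/2, 3], [4, -6, -1]].
X = B⁻¹T = [[11, -16, -3], [-21/2, 31/2, 3], [4, -6, -1]] · [[-23, -21], [-11, -11], [-24, -18]] = [[-5, -1], [-1, -4], [-2, 0]].

X = [[-5, -1], [-1, -4], [-2, 0]]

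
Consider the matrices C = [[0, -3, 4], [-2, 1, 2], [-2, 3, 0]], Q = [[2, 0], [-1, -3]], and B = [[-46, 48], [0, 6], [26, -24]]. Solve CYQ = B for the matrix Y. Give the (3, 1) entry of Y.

-4

Left-multiply by C⁻¹ and right-multiply by Q⁻¹: Y = C⁻¹BQ⁻¹.
det C = -4; the adjugate gives C⁻¹ = [[3/2, -3, 5/2], [1, -2, 2], [1, -3/2, 3/2]].
det Q = -6, so Q⁻¹ = [[1/2, 0], [-1/6, -1/3]].
C⁻¹B = [[-4, -6], [6, -12], [-7, 3]].
Y = (C⁻¹B)Q⁻¹ = [[-1, 2], [5, 4], [-4, -1]].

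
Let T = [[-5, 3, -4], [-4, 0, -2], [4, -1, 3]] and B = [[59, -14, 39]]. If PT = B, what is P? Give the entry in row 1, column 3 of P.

T is on the right of P, so right-multiply by T⁻¹: P = BT⁻¹.
T has determinant 6; T⁻¹ = [[-1/3, -5/6, -1], [2/3, 1/6, 1], [2/3, 7/6, 2]].
P = BT⁻¹ = [[59, -14, 39]] · [[-1/3, -5/6, -1], [2/3, 1/6, 1], [2/3, 7/6, 2]] = [[-3, -6, 5]].

5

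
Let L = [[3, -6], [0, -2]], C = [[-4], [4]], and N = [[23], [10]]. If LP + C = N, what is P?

P = [[3], [-3]]

LP = N − C = [[27], [6]].
Left-multiplying both sides by L⁻¹ gives P = L⁻¹(N − C).
det L = -6; the adjugate gives L⁻¹ = [[1/3, -1], [0, -1/2]].
P = L⁻¹(N − C) = [[3], [-3]].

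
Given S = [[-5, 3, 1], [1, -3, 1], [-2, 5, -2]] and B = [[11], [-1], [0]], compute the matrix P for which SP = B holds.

Left-multiplying both sides by S⁻¹ gives P = S⁻¹B.
S has determinant -6; S⁻¹ = [[-1/6, -11/6, -1], [0, -2, -1], [1/6, -19/6, -2]].
P = S⁻¹B = [[-1/6, -11/6, -1], [0, -2, -1], [1/6, -19/6, -2]] · [[11], [-1], [0]] = [[0], [2], [5]].

P = [[0], [2], [5]]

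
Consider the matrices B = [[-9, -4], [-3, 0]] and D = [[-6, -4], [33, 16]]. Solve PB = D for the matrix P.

B is on the right of P, so right-multiply by B⁻¹: P = DB⁻¹.
det B = -12; the adjugate gives B⁻¹ = [[0, -1/3], [-1/4, 3/4]].
P = DB⁻¹ = [[-6, -4], [33, 16]] · [[0, -1/3], [-1/4, 3/4]] = [[1, -1], [-4, 1]].

P = [[1, -1], [-4, 1]]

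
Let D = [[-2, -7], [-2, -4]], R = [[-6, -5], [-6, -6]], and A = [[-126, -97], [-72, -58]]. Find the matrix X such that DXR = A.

X = D⁻¹AR⁻¹ (apply D⁻¹ on the left and R⁻¹ on the right).
det D = -6; the adjugate gives D⁻¹ = [[2/3, -7/6], [-1/3, 1/3]].
R has determinant 6; R⁻¹ = [[-1, 5/6], [1, -1]].
D⁻¹A = [[0, 3], [18, 13]].
X = (D⁻¹A)R⁻¹ = [[3, -3], [-5, 2]].

X = [[3, -3], [-5, 2]]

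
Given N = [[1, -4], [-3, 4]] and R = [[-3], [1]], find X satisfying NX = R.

N is on the left of X, so left-multiply by N⁻¹: X = N⁻¹R.
N has determinant -8; N⁻¹ = [[-1/2, -1/2], [-3/8, -1/8]].
X = N⁻¹R = [[-1/2, -1/2], [-3/8, -1/8]] · [[-3], [1]] = [[1], [1]].

X = [[1], [1]]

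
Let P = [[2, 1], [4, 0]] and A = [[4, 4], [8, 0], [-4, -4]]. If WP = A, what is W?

W = [[4, -1], [0, 2], [-4, 1]]

Right-multiplying both sides by P⁻¹ gives W = AP⁻¹.
det P = -4, so P⁻¹ = [[0, 1/4], [1, -1/2]].
W = AP⁻¹ = [[4, 4], [8, 0], [-4, -4]] · [[0, 1/4], [1, -1/2]] = [[4, -1], [0, 2], [-4, 1]].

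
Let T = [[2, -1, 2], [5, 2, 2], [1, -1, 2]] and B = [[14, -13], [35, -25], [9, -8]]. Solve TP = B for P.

P = [[5, -5], [2, 1], [3, -1]]

Left-multiplying both sides by T⁻¹ gives P = T⁻¹B.
T has determinant 6; T⁻¹ = [[1, 0, -1], [-4/3, 1/3, 1], [-7/6, 1/6, 3/2]].
P = T⁻¹B = [[1, 0, -1], [-4/3, 1/3, 1], [-7/6, 1/6, 3/2]] · [[14, -13], [35, -25], [9, -8]] = [[5, -5], [2, 1], [3, -1]].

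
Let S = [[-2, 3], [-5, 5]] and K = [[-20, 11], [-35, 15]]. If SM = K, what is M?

M = [[1, 2], [-6, 5]]

Left-multiplying both sides by S⁻¹ gives M = S⁻¹K.
det S = 5, so S⁻¹ = [[1, -3/5], [1, -2/5]].
M = S⁻¹K = [[1, -3/5], [1, -2/5]] · [[-20, 11], [-35, 15]] = [[1, 2], [-6, 5]].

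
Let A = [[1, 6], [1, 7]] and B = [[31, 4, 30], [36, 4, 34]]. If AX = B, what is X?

Since A multiplies X on the left, X = A⁻¹B.
det A = 1, so A⁻¹ = [[7, -6], [-1, 1]].
X = A⁻¹B = [[7, -6], [-1, 1]] · [[31, 4, 30], [36, 4, 34]] = [[1, 4, 6], [5, 0, 4]].

X = [[1, 4, 6], [5, 0, 4]]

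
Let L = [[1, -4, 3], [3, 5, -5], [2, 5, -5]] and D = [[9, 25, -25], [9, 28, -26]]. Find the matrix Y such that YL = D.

Right-multiplying both sides by L⁻¹ gives Y = DL⁻¹.
det L = -5, so L⁻¹ = [[0, 1, -1], [-1, 11/5, -14/5], [-1, 13/5, -17/5]].
Y = DL⁻¹ = [[9, 25, -25], [9, 28, -26]] · [[0, 1, -1], [-1, 11/5, -14/5], [-1, 13/5, -17/5]] = [[0, -1, 6], [-2, 3, 1]].

Y = [[0, -1, 6], [-2, 3, 1]]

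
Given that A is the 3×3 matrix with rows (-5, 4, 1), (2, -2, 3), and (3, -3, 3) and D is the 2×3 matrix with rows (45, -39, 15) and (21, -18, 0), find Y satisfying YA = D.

Y = [[-6, 6, 1], [-3, -3, 4]]

A is on the right of Y, so right-multiply by A⁻¹: Y = DA⁻¹.
A has determinant -3; A⁻¹ = [[-1, 5, -14/3], [-1, 6, -17/3], [0, 1, -2/3]].
Y = DA⁻¹ = [[45, -39, 15], [21, -18, 0]] · [[-1, 5, -14/3], [-1, 6, -17/3], [0, 1, -2/3]] = [[-6, 6, 1], [-3, -3, 4]].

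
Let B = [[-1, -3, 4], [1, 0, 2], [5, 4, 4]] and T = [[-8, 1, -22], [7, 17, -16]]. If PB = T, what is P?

P = [[-3, -1, -2], [-3, -6, 2]]

Since B sits to the right of P, P = TB⁻¹.
det B = 6, so B⁻¹ = [[-4/3, 14/3, -1], [1, -4, 1], [2/3, -11/6, 1/2]].
P = TB⁻¹ = [[-8, 1, -22], [7, 17, -16]] · [[-4/3, 14/3, -1], [1, -4, 1], [2/3, -11/6, 1/2]] = [[-3, -1, -2], [-3, -6, 2]].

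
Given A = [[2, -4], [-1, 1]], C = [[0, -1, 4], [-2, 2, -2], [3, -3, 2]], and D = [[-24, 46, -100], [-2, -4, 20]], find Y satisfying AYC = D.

Y = [[-1, -5, 2], [5, -1, 4]]

Left-multiply by A⁻¹ and right-multiply by C⁻¹: Y = A⁻¹DC⁻¹.
det A = -2; the adjugate gives A⁻¹ = [[-1/2, -2], [-1/2, -1]].
det C = 2, so C⁻¹ = [[-1, -5, -3], [-1, -6, -4], [0, -3/2, -1]].
A⁻¹D = [[16, -15, 10], [14, -19, 30]].
Y = (A⁻¹D)C⁻¹ = [[-1, -5, 2], [5, -1, 4]].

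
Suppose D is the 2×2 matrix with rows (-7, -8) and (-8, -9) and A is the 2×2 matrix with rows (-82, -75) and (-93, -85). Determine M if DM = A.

M = [[6, 5], [5, 5]]

Left-multiplying both sides by D⁻¹ gives M = D⁻¹A.
det D = -1; the adjugate gives D⁻¹ = [[9, -8], [-8, 7]].
M = D⁻¹A = [[9, -8], [-8, 7]] · [[-82, -75], [-93, -85]] = [[6, 5], [5, 5]].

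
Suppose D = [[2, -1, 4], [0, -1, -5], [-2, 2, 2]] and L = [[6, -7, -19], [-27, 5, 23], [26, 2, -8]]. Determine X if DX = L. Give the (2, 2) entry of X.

-5

Left-multiplying both sides by D⁻¹ gives X = D⁻¹L.
D has determinant -2; D⁻¹ = [[-4, -5, -9/2], [-5, -6, -5], [1, 1, 1]].
X = D⁻¹L = [[-4, -5, -9/2], [-5, -6, -5], [1, 1, 1]] · [[6, -7, -19], [-27, 5, 23], [26, 2, -8]] = [[-6, -6, -3], [2, -5, -3], [5, 0, -4]].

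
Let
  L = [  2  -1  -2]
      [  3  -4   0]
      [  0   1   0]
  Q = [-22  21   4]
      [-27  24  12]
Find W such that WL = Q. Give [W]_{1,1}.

Right-multiplying both sides by L⁻¹ gives W = QL⁻¹.
det L = -6, so L⁻¹ = [[0, 1/3, 4/3], [0, 0, 1], [-1/2, 1/3, 5/6]].
W = QL⁻¹ = [[-22, 21, 4], [-27, 24, 12]] · [[0, 1/3, 4/3], [0, 0, 1], [-1/2, 1/3, 5/6]] = [[-2, -6, -5], [-6, -5, -2]].

-2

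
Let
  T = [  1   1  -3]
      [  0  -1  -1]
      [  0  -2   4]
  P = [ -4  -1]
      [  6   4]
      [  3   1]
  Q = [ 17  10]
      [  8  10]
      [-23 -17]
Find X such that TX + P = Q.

X = [[3, -3], [3, -1], [-5, -5]]

TX = Q − P = [[21, 11], [2, 6], [-26, -18]].
Left-multiplying both sides by T⁻¹ gives X = T⁻¹(Q − P).
det T = -6, so T⁻¹ = [[1, -1/3, 2/3], [0, -2/3, -1/6], [0, -1/3, 1/6]].
X = T⁻¹(Q − P) = [[3, -3], [3, -1], [-5, -5]].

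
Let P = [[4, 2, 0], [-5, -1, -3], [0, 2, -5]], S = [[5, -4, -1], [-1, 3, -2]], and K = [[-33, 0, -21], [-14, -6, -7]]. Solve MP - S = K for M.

M = [[-2, 4, 2], [0, 3, 0]]

MP = K + S = [[-28, -4, -22], [-15, -3, -9]].
Right-multiplying both sides by P⁻¹ gives M = (K + S)P⁻¹.
det P = -6; the adjugate gives P⁻¹ = [[-11/6, -5/3, 1], [25/6, 10/3, -2], [5/3, 4/3, -1]].
M = (K + S)P⁻¹ = [[-2, 4, 2], [0, 3, 0]].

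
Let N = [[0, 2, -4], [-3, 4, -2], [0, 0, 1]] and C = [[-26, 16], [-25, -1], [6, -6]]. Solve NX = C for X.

X = [[3, -1], [-1, -4], [6, -6]]

N is on the left of X, so left-multiply by N⁻¹: X = N⁻¹C.
det N = 6, so N⁻¹ = [[2/3, -1/3, 2], [1/2, 0, 2], [0, 0, 1]].
X = N⁻¹C = [[2/3, -1/3, 2], [1/2, 0, 2], [0, 0, 1]] · [[-26, 16], [-25, -1], [6, -6]] = [[3, -1], [-1, -4], [6, -6]].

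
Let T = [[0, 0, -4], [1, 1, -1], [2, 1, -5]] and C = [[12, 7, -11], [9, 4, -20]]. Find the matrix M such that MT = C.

Since T sits to the right of M, M = CT⁻¹.
det T = 4; the adjugate gives T⁻¹ = [[-1, -1, 1], [3/4, 2, -1], [-1/4, 0, 0]].
M = CT⁻¹ = [[12, 7, -11], [9, 4, -20]] · [[-1, -1, 1], [3/4, 2, -1], [-1/4, 0, 0]] = [[-4, 2, 5], [-1, -1, 5]].

M = [[-4, 2, 5], [-1, -1, 5]]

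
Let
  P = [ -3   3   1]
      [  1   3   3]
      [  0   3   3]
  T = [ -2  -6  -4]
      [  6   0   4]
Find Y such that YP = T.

Y = [[-1, -5, 4], [-2, 0, 2]]

Since P sits to the right of Y, Y = TP⁻¹.
det P = -6; the adjugate gives P⁻¹ = [[0, 1, -1], [1/2, 3/2, -5/3], [-1/2, -3/2, 2]].
Y = TP⁻¹ = [[-2, -6, -4], [6, 0, 4]] · [[0, 1, -1], [1/2, 3/2, -5/3], [-1/2, -3/2, 2]] = [[-1, -5, 4], [-2, 0, 2]].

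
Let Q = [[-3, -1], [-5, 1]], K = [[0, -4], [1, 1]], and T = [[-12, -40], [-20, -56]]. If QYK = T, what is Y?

Y = Q⁻¹TK⁻¹ (apply Q⁻¹ on the left and K⁻¹ on the right).
Q has determinant -8; Q⁻¹ = [[-1/8, -1/8], [-5/8, 3/8]].
det K = 4, so K⁻¹ = [[1/4, 1], [-1/4, 0]].
Q⁻¹T = [[4, 12], [0, 4]].
Y = (Q⁻¹T)K⁻¹ = [[-2, 4], [-1, 0]].

Y = [[-2, 4], [-1, 0]]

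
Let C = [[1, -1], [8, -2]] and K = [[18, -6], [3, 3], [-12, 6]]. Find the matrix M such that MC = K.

M = [[2, 2], [-5, 1], [-4, -1]]

Since C sits to the right of M, M = KC⁻¹.
det C = 6; the adjugate gives C⁻¹ = [[-1/3, 1/6], [-4/3, 1/6]].
M = KC⁻¹ = [[18, -6], [3, 3], [-12, 6]] · [[-1/3, 1/6], [-4/3, 1/6]] = [[2, 2], [-5, 1], [-4, -1]].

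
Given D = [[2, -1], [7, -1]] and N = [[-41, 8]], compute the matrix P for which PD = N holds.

P = [[-3, -5]]

Right-multiplying both sides by D⁻¹ gives P = ND⁻¹.
det D = 5; the adjugate gives D⁻¹ = [[-1/5, 1/5], [-7/5, 2/5]].
P = ND⁻¹ = [[-41, 8]] · [[-1/5, 1/5], [-7/5, 2/5]] = [[-3, -5]].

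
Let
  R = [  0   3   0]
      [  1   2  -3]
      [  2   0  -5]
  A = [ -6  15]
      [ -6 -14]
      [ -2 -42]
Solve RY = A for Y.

Y = [[4, -6], [-2, 5], [2, 6]]

Left-multiplying both sides by R⁻¹ gives Y = R⁻¹A.
R has determinant -3; R⁻¹ = [[10/3, -5, 3], [1/3, 0, 0], [4/3, -2, 1]].
Y = R⁻¹A = [[10/3, -5, 3], [1/3, 0, 0], [4/3, -2, 1]] · [[-6, 15], [-6, -14], [-2, -42]] = [[4, -6], [-2, 5], [2, 6]].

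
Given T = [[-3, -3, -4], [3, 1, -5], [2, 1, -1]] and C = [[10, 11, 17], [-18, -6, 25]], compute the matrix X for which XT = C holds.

X = [[-4, 0, -1], [-1, -3, -6]]

Right-multiplying both sides by T⁻¹ gives X = CT⁻¹.
T has determinant 5; T⁻¹ = [[4/5, -7/5, 19/5], [-7/5, 11/5, -27/5], [1/5, -3/5, 6/5]].
X = CT⁻¹ = [[10, 11, 17], [-18, -6, 25]] · [[4/5, -7/5, 19/5], [-7/5, 11/5, -27/5], [1/5, -3/5, 6/5]] = [[-4, 0, -1], [-1, -3, -6]].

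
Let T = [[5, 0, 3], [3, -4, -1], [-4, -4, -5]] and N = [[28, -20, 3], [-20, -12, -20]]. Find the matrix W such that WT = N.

T is on the right of W, so right-multiply by T⁻¹: W = NT⁻¹.
det T = -4, so T⁻¹ = [[-4, 3, -3], [-19/4, 13/4, -7/2], [7, -5, 5]].
W = NT⁻¹ = [[28, -20, 3], [-20, -12, -20]] · [[-4, 3, -3], [-19/4, 13/4, -7/2], [7, -5, 5]] = [[4, 4, 1], [-3, 1, 2]].

W = [[4, 4, 1], [-3, 1, 2]]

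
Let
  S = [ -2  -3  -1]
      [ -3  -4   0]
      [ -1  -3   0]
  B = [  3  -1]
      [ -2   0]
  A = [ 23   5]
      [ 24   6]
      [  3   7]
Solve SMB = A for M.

M = S⁻¹AB⁻¹ (apply S⁻¹ on the left and B⁻¹ on the right).
det S = -5, so S⁻¹ = [[0, -3/5, 4/5], [0, 1/5, -3/5], [-1, 3/5, 1/5]].
det B = -2; the adjugate gives B⁻¹ = [[0, -1/2], [-1, -3/2]].
S⁻¹A = [[-12, 2], [3, -3], [-8, 0]].
M = (S⁻¹A)B⁻¹ = [[-2, 3], [3, 3], [0, 4]].

M = [[-2, 3], [3, 3], [0, 4]]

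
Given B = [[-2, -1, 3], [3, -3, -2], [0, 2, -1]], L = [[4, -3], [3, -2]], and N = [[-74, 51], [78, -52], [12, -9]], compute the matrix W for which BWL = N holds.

Isolating W: multiply by B⁻¹ from the left and L⁻¹ from the right, so W = B⁻¹NL⁻¹.
B has determinant 1; B⁻¹ = [[7, 5, 11], [3, 2, 5], [6, 4, 9]].
L has determinant 1; L⁻¹ = [[-2, 3], [-3, 4]].
B⁻¹N = [[4, -2], [-6, 4], [-24, 17]].
W = (B⁻¹N)L⁻¹ = [[-2, 4], [0, -2], [-3, -4]].

W = [[-2, 4], [0, -2], [-3, -4]]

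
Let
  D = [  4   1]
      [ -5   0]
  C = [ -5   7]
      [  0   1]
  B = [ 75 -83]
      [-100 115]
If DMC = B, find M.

M = D⁻¹BC⁻¹ (apply D⁻¹ on the left and C⁻¹ on the right).
det D = 5, so D⁻¹ = [[0, -1/5], [1, 4/5]].
det C = -5, so C⁻¹ = [[-1/5, 7/5], [0, 1]].
D⁻¹B = [[20, -23], [-5, 9]].
M = (D⁻¹B)C⁻¹ = [[-4, 5], [1, 2]].

M = [[-4, 5], [1, 2]]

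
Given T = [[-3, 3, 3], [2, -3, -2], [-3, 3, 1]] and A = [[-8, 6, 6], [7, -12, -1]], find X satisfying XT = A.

Since T sits to the right of X, X = AT⁻¹.
det T = -6; the adjugate gives T⁻¹ = [[-1/2, -1, -1/2], [-2/3, -1, 0], [1/2, 0, -1/2]].
X = AT⁻¹ = [[-8, 6, 6], [7, -12, -1]] · [[-1/2, -1, -1/2], [-2/3, -1, 0], [1/2, 0, -1/2]] = [[3, 2, 1], [4, 5, -3]].

X = [[3, 2, 1], [4, 5, -3]]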